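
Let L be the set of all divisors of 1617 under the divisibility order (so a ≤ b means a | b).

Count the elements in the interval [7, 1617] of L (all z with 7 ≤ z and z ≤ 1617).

8

The interval [7, 1617] = {147, 1617, 21, 231, 49, 539, 7, 77}, which has 8 elements.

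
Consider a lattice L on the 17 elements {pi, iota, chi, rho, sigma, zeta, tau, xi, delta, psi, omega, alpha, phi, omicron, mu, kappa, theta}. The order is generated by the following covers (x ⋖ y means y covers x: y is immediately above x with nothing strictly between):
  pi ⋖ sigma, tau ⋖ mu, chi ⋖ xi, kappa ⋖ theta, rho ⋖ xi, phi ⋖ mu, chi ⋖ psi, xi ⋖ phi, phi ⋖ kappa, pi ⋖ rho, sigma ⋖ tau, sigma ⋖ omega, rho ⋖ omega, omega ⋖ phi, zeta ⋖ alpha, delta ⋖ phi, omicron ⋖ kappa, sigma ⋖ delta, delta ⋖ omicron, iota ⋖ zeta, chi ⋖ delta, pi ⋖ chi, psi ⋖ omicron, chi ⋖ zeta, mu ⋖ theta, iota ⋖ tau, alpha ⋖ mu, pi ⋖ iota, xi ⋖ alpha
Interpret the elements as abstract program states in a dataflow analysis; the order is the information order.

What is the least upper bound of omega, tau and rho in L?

mu

Common upper bounds of {omega, tau, rho}: mu, theta.
The least among these is mu.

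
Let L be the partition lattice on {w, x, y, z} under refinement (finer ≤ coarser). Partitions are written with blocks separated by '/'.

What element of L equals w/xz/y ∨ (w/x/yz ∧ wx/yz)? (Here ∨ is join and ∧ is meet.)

w/xyz

w/x/yz ∧ wx/yz = w/x/yz
w/xz/y ∨ w/x/yz = w/xyz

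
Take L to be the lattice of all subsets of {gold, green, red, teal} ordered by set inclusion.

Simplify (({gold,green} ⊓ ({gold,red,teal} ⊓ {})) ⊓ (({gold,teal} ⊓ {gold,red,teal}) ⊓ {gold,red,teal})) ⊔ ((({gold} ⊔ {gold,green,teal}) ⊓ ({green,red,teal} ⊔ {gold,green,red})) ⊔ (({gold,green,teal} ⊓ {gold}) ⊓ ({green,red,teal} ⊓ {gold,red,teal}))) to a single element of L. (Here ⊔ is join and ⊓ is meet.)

{gold,green,teal}

{gold,red,teal} ∧ {} = {}
{gold,green} ∧ {} = {}
{gold,teal} ∧ {gold,red,teal} = {gold,teal}
{gold,teal} ∧ {gold,red,teal} = {gold,teal}
{} ∧ {gold,teal} = {}
{gold} ∨ {gold,green,teal} = {gold,green,teal}
{green,red,teal} ∨ {gold,green,red} = {gold,green,red,teal}
{gold,green,teal} ∧ {gold,green,red,teal} = {gold,green,teal}
{gold,green,teal} ∧ {gold} = {gold}
{green,red,teal} ∧ {gold,red,teal} = {red,teal}
{gold} ∧ {red,teal} = {}
{gold,green,teal} ∨ {} = {gold,green,teal}
{} ∨ {gold,green,teal} = {gold,green,teal}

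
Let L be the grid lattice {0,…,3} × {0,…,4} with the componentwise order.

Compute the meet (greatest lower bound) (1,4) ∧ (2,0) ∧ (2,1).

Common lower bounds of {(1,4), (2,0), (2,1)}: (0,0), (1,0).
The greatest among these is (1,0).

(1,0)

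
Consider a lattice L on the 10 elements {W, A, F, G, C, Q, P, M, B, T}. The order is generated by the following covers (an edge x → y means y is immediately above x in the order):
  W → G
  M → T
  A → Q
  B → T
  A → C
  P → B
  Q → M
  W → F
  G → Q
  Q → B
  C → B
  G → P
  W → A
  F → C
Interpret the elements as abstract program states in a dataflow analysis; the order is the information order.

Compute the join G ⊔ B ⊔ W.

B

Common upper bounds of {G, B, W}: B, T.
The least among these is B.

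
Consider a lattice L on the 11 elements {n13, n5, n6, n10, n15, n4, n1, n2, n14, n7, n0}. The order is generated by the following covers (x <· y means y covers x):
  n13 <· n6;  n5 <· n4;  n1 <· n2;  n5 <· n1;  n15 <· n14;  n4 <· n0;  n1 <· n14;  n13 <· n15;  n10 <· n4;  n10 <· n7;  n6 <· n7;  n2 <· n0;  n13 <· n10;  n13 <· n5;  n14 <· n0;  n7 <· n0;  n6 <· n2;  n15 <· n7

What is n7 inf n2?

Common lower bounds of {n7, n2}: n13, n6.
The greatest among these is n6.

n6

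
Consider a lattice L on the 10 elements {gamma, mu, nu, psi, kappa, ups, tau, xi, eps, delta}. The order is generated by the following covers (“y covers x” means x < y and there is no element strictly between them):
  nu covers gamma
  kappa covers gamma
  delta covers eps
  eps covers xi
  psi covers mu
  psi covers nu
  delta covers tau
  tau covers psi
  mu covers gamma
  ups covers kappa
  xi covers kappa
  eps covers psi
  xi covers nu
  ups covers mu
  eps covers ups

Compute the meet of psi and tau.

psi

Common lower bounds of {psi, tau}: gamma, mu, nu, psi.
The greatest among these is psi.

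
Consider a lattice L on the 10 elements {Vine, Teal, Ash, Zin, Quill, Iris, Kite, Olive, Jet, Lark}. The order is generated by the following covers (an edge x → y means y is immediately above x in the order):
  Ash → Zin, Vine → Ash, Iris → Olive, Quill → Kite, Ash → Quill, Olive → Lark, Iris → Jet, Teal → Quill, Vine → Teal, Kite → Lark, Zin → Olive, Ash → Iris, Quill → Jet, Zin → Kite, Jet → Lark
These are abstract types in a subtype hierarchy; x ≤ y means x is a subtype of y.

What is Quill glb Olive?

Common lower bounds of {Quill, Olive}: Ash, Vine.
The greatest among these is Ash.

Ash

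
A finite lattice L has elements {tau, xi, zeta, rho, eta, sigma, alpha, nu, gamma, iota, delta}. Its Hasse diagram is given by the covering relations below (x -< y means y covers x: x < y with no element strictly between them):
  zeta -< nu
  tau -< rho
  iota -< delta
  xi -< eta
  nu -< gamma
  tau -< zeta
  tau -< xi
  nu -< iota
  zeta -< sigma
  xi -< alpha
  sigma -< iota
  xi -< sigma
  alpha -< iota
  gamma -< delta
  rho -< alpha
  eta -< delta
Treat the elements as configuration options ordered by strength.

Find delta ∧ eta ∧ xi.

xi

Common lower bounds of {delta, eta, xi}: tau, xi.
The greatest among these is xi.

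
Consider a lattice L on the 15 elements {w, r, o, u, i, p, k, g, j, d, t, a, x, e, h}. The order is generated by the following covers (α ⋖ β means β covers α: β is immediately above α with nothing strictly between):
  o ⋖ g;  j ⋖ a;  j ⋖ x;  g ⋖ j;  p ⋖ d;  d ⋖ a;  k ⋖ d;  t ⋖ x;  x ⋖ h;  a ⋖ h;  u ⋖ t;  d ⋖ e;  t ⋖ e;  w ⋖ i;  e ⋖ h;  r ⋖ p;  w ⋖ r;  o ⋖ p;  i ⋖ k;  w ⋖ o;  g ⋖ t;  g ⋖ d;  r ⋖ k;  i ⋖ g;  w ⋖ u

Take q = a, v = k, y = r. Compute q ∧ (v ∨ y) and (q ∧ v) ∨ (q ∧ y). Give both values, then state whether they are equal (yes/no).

v ∨ y = k, so q ∧ (v ∨ y) = a ∧ k = k.
q ∧ v = k and q ∧ y = r, so (q ∧ v) ∨ (q ∧ y) = k ∨ r = k.
Equal: yes.

k; k; yes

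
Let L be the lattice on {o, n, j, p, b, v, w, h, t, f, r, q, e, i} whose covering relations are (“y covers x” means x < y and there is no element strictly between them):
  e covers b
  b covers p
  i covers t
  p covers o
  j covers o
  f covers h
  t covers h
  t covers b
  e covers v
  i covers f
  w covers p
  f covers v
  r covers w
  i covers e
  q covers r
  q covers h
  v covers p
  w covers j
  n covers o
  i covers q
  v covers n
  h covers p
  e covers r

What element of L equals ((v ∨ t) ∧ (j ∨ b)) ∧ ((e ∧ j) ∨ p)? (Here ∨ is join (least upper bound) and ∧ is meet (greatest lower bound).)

w

v ∨ t = i
j ∨ b = e
i ∧ e = e
e ∧ j = j
j ∨ p = w
e ∧ w = w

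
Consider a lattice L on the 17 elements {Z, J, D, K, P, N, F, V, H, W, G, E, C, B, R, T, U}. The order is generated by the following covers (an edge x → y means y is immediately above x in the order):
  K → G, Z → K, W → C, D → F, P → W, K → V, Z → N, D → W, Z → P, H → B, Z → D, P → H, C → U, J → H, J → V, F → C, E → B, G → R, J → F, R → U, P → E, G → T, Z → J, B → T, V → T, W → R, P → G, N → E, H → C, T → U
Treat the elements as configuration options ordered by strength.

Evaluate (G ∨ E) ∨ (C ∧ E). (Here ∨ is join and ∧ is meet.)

G ∨ E = T
C ∧ E = P
T ∨ P = T

T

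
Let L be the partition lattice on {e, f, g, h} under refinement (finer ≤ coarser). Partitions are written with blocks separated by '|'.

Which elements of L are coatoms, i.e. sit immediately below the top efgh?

efg|h, efh|g, ef|gh, egh|f, eg|fh, eh|fg, e|fgh

The coatoms are exactly the elements covered by efgh: efg|h, efh|g, ef|gh, egh|f, eg|fh, eh|fg, e|fgh.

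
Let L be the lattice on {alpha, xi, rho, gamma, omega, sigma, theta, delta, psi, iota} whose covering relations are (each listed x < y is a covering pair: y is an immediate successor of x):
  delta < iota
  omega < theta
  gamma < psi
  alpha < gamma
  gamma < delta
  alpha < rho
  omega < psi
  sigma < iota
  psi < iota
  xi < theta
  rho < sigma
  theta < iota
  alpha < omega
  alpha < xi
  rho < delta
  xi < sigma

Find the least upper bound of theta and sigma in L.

iota

Common upper bounds of {theta, sigma}: iota.
The least among these is iota.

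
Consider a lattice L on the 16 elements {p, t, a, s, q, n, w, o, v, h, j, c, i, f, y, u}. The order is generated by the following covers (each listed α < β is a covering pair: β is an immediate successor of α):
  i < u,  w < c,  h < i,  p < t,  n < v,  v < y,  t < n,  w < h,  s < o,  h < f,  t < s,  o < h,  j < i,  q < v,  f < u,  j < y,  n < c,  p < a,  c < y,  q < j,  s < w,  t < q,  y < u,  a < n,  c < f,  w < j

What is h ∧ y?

Common lower bounds of {h, y}: p, s, t, w.
The greatest among these is w.

w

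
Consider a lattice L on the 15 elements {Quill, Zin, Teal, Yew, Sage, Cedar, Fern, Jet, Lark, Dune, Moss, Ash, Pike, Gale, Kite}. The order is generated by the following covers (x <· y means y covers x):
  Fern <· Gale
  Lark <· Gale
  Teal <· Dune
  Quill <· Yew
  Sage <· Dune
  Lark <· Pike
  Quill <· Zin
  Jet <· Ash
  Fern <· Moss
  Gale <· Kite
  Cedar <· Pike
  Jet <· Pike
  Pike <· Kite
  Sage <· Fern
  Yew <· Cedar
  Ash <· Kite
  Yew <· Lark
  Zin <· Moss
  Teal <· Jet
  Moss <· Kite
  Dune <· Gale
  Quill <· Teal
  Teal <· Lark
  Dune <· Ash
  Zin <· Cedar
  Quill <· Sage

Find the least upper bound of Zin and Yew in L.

Cedar

Common upper bounds of {Zin, Yew}: Cedar, Kite, Pike.
The least among these is Cedar.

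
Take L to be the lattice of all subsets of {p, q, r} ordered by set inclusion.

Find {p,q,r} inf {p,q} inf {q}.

{q}

Under ⊆, meet is intersection: {p,q,r} ∩ {p,q} ∩ {q} = {q}.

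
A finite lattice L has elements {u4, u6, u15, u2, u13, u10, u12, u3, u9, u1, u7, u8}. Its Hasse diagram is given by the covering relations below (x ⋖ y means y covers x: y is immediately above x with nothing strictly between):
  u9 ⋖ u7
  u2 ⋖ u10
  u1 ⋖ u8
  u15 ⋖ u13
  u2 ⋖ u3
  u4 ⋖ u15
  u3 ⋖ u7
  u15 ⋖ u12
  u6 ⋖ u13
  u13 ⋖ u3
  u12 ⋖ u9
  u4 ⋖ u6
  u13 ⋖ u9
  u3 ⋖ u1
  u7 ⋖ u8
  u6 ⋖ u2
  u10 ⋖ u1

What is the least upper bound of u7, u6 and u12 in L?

u7

Common upper bounds of {u7, u6, u12}: u7, u8.
The least among these is u7.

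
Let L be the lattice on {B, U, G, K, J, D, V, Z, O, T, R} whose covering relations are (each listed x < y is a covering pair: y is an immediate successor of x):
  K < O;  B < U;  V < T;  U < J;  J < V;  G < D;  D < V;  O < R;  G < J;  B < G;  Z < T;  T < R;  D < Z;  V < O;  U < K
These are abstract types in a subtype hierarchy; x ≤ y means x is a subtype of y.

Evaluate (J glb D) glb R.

G

J ∧ D = G
G ∧ R = G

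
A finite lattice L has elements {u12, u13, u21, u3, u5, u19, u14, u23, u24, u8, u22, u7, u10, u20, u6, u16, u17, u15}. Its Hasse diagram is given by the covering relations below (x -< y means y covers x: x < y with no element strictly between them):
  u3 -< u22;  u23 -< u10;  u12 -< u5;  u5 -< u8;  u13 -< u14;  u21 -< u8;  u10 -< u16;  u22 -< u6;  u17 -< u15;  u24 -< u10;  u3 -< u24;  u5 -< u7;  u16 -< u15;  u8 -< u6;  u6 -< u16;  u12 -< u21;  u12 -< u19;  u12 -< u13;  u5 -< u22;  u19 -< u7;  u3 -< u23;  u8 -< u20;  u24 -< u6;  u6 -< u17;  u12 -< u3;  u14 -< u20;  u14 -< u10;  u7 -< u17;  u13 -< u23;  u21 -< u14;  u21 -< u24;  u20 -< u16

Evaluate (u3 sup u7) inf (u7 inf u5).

u5

u3 ∨ u7 = u17
u7 ∧ u5 = u5
u17 ∧ u5 = u5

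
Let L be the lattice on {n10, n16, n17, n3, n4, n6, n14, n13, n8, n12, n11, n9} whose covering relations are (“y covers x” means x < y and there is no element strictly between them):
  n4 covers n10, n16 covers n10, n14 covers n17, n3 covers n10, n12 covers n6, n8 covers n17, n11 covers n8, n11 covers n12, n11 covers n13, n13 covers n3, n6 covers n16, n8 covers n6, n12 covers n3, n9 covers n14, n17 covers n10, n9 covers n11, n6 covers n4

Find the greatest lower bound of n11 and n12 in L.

n12

Common lower bounds of {n11, n12}: n10, n12, n16, n3, n4, n6.
The greatest among these is n12.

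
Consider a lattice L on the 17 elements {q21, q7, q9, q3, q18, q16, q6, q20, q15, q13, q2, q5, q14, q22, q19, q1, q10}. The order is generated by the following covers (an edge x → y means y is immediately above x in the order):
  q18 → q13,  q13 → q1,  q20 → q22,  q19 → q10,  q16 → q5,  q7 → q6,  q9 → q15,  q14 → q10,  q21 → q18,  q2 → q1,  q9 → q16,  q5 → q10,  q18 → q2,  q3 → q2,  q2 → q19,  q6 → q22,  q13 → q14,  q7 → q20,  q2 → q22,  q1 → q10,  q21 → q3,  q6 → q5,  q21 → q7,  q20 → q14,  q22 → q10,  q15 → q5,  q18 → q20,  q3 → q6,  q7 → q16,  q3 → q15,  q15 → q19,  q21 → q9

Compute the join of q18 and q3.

q2

Common upper bounds of {q18, q3}: q1, q10, q19, q2, q22.
The least among these is q2.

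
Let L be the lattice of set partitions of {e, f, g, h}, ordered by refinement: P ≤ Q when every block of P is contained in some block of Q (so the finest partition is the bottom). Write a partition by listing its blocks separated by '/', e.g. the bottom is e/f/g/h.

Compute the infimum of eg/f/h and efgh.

The meet (common refinement) of eg/f/h and efgh intersects blocks pairwise, giving eg/f/h.

eg/f/h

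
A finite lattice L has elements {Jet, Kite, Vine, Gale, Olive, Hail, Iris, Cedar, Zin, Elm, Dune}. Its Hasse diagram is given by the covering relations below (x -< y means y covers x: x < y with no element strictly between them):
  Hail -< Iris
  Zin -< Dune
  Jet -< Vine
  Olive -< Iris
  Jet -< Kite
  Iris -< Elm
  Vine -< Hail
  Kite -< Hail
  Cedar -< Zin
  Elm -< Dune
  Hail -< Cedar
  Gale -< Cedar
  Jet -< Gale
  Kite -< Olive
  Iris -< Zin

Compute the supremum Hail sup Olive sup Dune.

Common upper bounds of {Hail, Olive, Dune}: Dune.
The least among these is Dune.

Dune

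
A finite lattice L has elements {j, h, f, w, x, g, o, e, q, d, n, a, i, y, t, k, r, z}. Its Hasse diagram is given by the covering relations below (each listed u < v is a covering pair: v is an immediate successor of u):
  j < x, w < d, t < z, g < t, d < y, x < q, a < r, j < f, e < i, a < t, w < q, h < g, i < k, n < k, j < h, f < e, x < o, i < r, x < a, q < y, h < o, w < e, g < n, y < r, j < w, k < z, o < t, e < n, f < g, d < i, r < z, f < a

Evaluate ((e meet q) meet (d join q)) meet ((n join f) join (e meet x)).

w

e ∧ q = w
d ∨ q = y
w ∧ y = w
n ∨ f = n
e ∧ x = j
n ∨ j = n
w ∧ n = w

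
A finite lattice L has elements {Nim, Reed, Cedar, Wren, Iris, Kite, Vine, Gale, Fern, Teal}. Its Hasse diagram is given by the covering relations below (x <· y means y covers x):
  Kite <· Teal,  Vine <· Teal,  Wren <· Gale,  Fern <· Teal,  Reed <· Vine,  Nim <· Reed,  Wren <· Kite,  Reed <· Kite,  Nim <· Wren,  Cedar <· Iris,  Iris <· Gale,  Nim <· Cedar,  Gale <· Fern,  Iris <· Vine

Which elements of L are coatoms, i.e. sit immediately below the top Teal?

Fern, Kite, Vine

The coatoms are exactly the elements covered by Teal: Fern, Kite, Vine.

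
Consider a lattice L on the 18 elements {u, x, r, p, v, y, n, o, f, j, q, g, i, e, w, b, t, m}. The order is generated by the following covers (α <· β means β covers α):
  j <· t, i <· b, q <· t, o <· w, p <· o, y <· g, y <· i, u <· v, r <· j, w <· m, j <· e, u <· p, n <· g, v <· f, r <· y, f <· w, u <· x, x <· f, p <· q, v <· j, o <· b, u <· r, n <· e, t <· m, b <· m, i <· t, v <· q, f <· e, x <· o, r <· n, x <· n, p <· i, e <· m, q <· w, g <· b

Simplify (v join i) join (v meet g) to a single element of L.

v ∨ i = t
v ∧ g = u
t ∨ u = t

t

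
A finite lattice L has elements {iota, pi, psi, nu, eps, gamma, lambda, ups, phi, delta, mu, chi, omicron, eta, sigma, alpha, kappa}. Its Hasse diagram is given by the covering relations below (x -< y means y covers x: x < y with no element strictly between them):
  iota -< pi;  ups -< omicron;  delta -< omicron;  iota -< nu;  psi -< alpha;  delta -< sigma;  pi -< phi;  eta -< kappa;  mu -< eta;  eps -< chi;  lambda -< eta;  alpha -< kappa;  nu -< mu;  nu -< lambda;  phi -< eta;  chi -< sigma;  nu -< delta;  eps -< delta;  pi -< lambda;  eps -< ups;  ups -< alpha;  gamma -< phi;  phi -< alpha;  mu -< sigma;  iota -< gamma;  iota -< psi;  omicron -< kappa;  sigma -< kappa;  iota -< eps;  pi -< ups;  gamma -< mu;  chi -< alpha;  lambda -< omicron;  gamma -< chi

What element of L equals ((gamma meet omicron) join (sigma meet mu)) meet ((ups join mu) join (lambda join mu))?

mu

gamma ∧ omicron = iota
sigma ∧ mu = mu
iota ∨ mu = mu
ups ∨ mu = kappa
lambda ∨ mu = eta
kappa ∨ eta = kappa
mu ∧ kappa = mu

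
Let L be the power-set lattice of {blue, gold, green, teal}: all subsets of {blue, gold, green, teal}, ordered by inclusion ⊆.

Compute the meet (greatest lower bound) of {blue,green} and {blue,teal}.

Under ⊆, meet is intersection: {blue,green} ∩ {blue,teal} = {blue}.

{blue}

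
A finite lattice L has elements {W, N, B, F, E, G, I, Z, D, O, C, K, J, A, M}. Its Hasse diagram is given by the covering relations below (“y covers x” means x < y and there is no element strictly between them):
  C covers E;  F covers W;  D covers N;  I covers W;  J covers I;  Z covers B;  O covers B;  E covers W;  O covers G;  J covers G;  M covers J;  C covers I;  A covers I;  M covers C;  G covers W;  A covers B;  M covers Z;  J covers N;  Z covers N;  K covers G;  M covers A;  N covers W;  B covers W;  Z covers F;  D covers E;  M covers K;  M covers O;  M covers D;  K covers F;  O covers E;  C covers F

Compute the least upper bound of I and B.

A

Common upper bounds of {I, B}: A, M.
The least among these is A.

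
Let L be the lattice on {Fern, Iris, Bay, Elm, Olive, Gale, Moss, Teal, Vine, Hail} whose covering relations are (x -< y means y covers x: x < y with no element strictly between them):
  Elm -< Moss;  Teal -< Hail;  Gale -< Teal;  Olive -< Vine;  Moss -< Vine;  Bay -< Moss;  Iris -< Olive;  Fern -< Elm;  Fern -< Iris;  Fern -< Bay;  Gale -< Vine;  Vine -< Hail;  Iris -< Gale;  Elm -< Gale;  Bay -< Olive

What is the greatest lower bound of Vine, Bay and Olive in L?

Common lower bounds of {Vine, Bay, Olive}: Bay, Fern.
The greatest among these is Bay.

Bay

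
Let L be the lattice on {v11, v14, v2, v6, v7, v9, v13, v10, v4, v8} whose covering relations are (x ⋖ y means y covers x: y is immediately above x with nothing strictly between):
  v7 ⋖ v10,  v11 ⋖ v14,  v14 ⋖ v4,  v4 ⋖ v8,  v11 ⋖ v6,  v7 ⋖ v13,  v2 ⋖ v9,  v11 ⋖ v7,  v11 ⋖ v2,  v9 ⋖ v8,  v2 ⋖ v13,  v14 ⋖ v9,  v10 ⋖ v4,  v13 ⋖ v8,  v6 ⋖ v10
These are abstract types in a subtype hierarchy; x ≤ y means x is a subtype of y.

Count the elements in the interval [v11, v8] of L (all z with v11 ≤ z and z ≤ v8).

10

The interval [v11, v8] = {v10, v11, v13, v14, v2, v4, v6, v7, v8, v9}, which has 10 elements.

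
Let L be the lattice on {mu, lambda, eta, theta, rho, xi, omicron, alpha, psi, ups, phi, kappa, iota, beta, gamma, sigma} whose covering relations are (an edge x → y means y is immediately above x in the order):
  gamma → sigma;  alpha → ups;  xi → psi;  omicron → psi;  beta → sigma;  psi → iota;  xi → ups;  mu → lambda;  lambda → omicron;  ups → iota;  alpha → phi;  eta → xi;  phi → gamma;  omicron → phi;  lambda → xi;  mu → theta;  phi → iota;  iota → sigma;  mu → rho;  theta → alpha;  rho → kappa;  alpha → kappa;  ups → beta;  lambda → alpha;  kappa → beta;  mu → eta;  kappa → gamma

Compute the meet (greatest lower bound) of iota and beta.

Common lower bounds of {iota, beta}: alpha, eta, lambda, mu, theta, ups, xi.
The greatest among these is ups.

ups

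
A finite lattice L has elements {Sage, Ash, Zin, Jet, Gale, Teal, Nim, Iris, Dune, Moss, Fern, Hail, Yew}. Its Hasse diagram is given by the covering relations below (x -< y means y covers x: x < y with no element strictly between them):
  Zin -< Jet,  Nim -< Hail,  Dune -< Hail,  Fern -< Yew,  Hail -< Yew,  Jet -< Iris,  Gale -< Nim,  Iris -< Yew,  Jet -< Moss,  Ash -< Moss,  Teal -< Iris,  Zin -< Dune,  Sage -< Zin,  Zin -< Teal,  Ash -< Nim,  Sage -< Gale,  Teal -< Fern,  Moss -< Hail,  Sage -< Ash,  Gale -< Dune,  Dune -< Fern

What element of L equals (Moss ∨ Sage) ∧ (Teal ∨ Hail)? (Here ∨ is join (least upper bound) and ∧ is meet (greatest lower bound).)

Moss

Moss ∨ Sage = Moss
Teal ∨ Hail = Yew
Moss ∧ Yew = Moss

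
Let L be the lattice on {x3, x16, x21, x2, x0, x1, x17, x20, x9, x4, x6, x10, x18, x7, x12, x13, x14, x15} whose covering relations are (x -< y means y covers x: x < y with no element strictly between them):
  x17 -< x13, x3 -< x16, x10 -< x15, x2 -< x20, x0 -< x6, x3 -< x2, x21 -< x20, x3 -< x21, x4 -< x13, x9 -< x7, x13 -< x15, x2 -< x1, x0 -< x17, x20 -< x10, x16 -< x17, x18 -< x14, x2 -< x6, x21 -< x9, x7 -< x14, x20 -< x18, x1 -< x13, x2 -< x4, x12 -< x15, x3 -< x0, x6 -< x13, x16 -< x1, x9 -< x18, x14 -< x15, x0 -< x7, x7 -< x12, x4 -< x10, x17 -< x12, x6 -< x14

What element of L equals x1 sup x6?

x1 ∨ x6 = x13

x13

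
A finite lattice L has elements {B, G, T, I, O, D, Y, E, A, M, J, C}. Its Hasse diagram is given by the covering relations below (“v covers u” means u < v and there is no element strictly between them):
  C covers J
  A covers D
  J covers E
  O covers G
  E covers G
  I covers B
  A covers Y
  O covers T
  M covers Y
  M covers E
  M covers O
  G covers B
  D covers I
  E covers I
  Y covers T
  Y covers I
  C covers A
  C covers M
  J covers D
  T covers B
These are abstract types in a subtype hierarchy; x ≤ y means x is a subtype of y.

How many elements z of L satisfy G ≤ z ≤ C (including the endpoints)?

The interval [G, C] = {C, E, G, J, M, O}, which has 6 elements.

6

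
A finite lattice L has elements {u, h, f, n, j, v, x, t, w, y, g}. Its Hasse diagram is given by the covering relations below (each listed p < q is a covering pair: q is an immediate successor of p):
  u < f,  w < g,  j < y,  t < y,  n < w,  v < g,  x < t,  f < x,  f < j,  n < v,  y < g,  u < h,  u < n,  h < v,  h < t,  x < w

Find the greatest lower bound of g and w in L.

w

Common lower bounds of {g, w}: f, n, u, w, x.
The greatest among these is w.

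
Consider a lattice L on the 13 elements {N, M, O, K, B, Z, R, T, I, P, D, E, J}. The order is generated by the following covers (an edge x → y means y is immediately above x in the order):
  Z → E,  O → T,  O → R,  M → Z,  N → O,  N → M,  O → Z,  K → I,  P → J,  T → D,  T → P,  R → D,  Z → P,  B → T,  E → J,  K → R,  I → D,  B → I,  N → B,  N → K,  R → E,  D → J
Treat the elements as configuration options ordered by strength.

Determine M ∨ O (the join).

Common upper bounds of {M, O}: E, J, P, Z.
The least among these is Z.

Z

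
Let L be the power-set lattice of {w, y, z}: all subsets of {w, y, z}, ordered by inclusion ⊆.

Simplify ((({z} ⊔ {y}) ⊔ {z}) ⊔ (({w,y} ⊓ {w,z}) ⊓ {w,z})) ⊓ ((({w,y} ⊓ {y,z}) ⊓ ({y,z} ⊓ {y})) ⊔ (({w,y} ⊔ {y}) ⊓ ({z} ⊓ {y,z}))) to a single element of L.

{y}

{z} ∨ {y} = {y,z}
{y,z} ∨ {z} = {y,z}
{w,y} ∧ {w,z} = {w}
{w} ∧ {w,z} = {w}
{y,z} ∨ {w} = {w,y,z}
{w,y} ∧ {y,z} = {y}
{y,z} ∧ {y} = {y}
{y} ∧ {y} = {y}
{w,y} ∨ {y} = {w,y}
{z} ∧ {y,z} = {z}
{w,y} ∧ {z} = {}
{y} ∨ {} = {y}
{w,y,z} ∧ {y} = {y}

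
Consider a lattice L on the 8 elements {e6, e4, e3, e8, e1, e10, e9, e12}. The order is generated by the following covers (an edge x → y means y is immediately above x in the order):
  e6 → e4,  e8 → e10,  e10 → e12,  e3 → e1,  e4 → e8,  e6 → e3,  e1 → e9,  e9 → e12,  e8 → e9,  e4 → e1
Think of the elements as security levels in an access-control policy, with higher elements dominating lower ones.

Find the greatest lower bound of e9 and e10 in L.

Common lower bounds of {e9, e10}: e4, e6, e8.
The greatest among these is e8.

e8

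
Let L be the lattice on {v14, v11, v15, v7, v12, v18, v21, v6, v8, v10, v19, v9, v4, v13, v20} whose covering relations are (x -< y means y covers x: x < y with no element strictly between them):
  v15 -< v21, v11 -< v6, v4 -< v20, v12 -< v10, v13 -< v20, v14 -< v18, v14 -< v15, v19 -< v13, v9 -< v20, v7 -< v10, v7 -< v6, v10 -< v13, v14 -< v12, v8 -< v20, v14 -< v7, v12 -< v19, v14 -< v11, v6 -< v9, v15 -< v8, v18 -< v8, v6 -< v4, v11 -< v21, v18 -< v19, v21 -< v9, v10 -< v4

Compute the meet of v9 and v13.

Common lower bounds of {v9, v13}: v14, v7.
The greatest among these is v7.

v7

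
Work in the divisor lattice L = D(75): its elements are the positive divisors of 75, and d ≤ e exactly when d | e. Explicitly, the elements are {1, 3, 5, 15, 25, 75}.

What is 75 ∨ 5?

Common upper bounds of {75, 5}: 75.
The least among these is 75.

75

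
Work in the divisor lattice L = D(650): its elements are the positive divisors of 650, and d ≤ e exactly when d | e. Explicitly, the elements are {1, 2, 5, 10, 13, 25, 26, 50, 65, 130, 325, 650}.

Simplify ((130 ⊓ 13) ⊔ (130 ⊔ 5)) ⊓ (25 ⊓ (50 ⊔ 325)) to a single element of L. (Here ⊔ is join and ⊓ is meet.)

5

130 ∧ 13 = 13
130 ∨ 5 = 130
13 ∨ 130 = 130
50 ∨ 325 = 650
25 ∧ 650 = 25
130 ∧ 25 = 5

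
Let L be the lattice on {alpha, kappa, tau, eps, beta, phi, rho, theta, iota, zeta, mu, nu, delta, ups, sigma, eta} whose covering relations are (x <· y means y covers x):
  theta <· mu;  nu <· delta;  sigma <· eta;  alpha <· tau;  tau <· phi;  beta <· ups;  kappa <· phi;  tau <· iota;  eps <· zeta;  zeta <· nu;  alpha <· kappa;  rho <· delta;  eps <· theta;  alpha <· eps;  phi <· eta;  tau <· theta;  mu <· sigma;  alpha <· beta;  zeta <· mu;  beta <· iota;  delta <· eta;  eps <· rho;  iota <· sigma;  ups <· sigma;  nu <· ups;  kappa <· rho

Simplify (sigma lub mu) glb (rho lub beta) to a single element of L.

sigma

sigma ∨ mu = sigma
rho ∨ beta = eta
sigma ∧ eta = sigma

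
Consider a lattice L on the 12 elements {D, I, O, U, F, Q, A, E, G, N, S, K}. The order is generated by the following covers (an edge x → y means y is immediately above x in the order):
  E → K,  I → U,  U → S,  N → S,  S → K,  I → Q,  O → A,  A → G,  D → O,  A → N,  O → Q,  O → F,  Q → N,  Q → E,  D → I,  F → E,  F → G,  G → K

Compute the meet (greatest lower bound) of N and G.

A

Common lower bounds of {N, G}: A, D, O.
The greatest among these is A.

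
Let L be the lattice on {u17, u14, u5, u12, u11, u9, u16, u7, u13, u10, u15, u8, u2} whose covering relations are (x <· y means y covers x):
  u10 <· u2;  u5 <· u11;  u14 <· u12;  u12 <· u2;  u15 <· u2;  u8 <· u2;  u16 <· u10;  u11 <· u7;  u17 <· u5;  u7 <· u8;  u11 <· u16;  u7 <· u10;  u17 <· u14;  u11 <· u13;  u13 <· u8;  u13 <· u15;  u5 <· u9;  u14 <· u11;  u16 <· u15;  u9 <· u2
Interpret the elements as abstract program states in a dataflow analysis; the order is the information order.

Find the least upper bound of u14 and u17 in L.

Common upper bounds of {u14, u17}: u10, u11, u12, u13, u14, u15, u16, u2, u7, u8.
The least among these is u14.

u14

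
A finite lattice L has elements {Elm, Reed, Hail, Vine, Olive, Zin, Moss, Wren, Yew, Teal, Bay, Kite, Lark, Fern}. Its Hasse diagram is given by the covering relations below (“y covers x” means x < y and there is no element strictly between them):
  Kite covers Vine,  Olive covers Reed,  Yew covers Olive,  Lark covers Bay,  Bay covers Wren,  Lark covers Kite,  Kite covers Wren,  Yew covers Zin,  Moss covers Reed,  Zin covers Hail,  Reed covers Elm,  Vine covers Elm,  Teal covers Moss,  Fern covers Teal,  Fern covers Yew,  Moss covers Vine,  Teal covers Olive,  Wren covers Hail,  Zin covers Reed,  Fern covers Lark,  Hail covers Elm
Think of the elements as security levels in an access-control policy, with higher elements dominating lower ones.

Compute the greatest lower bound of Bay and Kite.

Common lower bounds of {Bay, Kite}: Elm, Hail, Wren.
The greatest among these is Wren.

Wren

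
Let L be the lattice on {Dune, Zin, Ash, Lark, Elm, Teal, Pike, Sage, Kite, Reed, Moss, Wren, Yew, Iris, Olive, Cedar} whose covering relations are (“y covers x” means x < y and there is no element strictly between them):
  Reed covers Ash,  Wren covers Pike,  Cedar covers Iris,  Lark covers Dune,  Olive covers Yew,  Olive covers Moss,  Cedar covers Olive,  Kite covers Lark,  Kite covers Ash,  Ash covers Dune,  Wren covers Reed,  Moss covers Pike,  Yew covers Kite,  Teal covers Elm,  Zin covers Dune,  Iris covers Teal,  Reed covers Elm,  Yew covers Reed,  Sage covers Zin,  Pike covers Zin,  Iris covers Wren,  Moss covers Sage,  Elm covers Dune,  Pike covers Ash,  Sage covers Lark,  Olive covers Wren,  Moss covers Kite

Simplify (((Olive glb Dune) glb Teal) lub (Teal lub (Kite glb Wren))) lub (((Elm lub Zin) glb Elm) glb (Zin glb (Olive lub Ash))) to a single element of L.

Olive ∧ Dune = Dune
Dune ∧ Teal = Dune
Kite ∧ Wren = Ash
Teal ∨ Ash = Iris
Dune ∨ Iris = Iris
Elm ∨ Zin = Wren
Wren ∧ Elm = Elm
Olive ∨ Ash = Olive
Zin ∧ Olive = Zin
Elm ∧ Zin = Dune
Iris ∨ Dune = Iris

Iris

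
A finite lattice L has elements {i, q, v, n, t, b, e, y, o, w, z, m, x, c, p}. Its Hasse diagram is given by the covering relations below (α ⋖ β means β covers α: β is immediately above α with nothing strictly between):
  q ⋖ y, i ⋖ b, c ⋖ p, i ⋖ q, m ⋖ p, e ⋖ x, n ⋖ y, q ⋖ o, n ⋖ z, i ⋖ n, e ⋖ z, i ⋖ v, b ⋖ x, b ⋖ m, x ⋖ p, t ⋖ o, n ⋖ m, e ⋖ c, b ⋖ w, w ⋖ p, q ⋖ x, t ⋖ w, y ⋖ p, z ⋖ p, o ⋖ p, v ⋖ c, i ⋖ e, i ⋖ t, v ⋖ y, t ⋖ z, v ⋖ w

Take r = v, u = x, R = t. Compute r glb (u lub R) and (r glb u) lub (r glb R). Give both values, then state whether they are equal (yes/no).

u lub R = p, so r glb (u lub R) = v glb p = v.
r glb u = i and r glb R = i, so (r glb u) lub (r glb R) = i lub i = i.
Equal: no.

v; i; no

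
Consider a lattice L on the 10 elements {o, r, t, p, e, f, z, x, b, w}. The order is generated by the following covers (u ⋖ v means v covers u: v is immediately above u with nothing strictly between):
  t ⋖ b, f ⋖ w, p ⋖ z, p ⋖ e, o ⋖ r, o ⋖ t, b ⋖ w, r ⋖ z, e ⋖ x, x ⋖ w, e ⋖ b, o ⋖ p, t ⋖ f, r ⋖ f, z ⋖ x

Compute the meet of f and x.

Common lower bounds of {f, x}: o, r.
The greatest among these is r.

r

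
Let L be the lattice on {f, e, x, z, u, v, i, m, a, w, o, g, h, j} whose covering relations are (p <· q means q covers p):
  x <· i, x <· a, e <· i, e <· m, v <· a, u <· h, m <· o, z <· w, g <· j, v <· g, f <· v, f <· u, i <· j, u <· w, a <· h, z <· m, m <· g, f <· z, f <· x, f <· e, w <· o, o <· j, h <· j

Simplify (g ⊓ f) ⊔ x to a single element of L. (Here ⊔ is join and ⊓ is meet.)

g ∧ f = f
f ∨ x = x

x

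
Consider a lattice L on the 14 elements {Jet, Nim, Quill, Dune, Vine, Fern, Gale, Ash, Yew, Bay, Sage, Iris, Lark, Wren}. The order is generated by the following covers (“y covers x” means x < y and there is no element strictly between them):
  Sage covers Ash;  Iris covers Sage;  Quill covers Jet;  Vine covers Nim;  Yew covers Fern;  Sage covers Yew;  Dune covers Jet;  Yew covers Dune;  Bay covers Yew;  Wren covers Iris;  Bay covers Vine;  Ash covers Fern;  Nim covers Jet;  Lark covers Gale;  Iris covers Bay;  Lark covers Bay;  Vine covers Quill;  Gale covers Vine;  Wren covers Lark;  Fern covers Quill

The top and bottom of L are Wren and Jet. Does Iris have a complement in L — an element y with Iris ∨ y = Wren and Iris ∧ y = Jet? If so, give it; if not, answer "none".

For every candidate y, either Iris ∨ y ≠ Wren or Iris ∧ y ≠ Jet; no complement exists.

none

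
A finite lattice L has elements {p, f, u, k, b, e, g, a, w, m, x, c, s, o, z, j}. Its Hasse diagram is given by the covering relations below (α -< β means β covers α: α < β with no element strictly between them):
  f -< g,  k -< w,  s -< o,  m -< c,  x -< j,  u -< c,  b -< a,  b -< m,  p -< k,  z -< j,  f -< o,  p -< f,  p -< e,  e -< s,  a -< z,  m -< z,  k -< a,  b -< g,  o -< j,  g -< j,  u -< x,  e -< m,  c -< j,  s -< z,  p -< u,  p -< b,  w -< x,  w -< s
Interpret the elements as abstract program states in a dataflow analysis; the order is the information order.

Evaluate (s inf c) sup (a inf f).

e

s ∧ c = e
a ∧ f = p
e ∨ p = e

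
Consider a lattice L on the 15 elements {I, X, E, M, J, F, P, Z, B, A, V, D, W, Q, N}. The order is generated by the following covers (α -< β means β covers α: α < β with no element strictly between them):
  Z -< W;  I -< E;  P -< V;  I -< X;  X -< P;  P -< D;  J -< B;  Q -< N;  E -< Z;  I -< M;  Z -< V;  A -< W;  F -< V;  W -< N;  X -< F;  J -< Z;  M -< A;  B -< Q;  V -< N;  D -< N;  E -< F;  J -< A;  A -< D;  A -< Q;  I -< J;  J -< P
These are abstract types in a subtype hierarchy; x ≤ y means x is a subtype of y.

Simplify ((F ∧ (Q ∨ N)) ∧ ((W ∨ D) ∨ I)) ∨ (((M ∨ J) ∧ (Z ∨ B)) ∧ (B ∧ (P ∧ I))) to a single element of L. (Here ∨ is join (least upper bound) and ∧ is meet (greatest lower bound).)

Q ∨ N = N
F ∧ N = F
W ∨ D = N
N ∨ I = N
F ∧ N = F
M ∨ J = A
Z ∨ B = N
A ∧ N = A
P ∧ I = I
B ∧ I = I
A ∧ I = I
F ∨ I = F

F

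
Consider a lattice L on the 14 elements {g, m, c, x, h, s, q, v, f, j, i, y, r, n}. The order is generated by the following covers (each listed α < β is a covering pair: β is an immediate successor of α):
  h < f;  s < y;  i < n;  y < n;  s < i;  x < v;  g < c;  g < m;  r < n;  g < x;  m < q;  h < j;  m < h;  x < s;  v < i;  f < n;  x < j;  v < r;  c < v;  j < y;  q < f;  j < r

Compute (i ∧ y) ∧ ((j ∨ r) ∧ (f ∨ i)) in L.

i ∧ y = s
j ∨ r = r
f ∨ i = n
r ∧ n = r
s ∧ r = x

x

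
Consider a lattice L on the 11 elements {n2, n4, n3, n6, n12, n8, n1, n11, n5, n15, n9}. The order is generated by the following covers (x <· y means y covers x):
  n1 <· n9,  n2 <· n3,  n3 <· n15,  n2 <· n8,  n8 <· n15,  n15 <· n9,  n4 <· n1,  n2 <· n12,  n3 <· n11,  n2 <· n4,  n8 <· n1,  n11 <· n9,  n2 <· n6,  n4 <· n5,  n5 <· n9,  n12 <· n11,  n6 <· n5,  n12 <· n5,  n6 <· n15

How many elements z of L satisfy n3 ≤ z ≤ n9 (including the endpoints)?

4

The interval [n3, n9] = {n11, n15, n3, n9}, which has 4 elements.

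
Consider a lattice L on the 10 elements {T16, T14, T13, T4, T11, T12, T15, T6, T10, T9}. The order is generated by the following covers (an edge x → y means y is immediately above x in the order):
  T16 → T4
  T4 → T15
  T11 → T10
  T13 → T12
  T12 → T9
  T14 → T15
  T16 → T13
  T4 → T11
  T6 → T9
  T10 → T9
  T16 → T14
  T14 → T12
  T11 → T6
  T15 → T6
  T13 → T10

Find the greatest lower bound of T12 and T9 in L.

T12

Common lower bounds of {T12, T9}: T12, T13, T14, T16.
The greatest among these is T12.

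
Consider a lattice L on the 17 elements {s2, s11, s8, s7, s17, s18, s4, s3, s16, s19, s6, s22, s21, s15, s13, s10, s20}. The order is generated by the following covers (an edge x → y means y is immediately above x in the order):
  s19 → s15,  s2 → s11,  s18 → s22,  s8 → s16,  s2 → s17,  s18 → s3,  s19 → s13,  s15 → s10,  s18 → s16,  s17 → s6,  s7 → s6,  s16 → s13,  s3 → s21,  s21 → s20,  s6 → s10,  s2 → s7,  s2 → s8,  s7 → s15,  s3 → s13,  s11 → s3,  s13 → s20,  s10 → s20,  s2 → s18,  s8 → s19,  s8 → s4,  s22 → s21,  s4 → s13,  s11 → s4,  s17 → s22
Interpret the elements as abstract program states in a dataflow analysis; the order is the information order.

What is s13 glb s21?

Common lower bounds of {s13, s21}: s11, s18, s2, s3.
The greatest among these is s3.

s3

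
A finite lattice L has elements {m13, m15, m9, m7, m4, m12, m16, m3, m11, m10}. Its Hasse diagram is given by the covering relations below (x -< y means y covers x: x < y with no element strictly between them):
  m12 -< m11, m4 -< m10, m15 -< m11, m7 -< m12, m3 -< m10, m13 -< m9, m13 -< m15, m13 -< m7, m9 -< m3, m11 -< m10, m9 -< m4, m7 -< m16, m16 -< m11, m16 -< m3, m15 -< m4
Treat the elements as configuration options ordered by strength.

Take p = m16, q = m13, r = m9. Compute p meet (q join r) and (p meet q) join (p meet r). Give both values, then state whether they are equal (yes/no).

m13; m13; yes

q join r = m9, so p meet (q join r) = m16 meet m9 = m13.
p meet q = m13 and p meet r = m13, so (p meet q) join (p meet r) = m13 join m13 = m13.
Equal: yes.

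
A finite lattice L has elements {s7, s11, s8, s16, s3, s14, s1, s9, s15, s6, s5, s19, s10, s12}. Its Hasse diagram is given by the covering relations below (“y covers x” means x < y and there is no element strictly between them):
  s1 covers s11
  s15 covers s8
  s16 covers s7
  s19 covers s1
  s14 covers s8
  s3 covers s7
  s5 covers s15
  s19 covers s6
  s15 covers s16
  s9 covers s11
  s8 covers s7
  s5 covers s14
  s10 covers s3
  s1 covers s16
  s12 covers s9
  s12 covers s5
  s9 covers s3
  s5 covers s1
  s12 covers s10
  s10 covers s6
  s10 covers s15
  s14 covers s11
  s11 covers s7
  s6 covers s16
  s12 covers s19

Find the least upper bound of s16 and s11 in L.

Common upper bounds of {s16, s11}: s1, s12, s19, s5.
The least among these is s1.

s1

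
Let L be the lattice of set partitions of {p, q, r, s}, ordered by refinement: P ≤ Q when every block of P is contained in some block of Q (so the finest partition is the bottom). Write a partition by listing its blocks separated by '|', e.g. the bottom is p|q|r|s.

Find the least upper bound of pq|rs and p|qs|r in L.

pqrs

The join of pq|rs and p|qs|r merges any blocks that overlap across the partitions, giving pqrs.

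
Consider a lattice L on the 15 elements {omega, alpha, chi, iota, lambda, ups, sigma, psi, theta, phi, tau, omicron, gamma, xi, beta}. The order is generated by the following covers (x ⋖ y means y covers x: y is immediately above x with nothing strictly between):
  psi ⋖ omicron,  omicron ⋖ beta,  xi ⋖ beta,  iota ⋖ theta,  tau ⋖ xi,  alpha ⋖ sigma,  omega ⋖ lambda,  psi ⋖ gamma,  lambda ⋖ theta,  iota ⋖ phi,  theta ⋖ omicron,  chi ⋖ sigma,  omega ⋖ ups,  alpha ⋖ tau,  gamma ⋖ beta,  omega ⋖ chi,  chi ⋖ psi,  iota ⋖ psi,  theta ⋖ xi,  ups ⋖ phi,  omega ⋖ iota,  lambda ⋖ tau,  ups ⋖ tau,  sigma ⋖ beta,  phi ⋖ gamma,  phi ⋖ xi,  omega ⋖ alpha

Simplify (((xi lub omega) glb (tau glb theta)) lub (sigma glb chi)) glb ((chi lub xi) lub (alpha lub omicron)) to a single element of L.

omicron

xi ∨ omega = xi
tau ∧ theta = lambda
xi ∧ lambda = lambda
sigma ∧ chi = chi
lambda ∨ chi = omicron
chi ∨ xi = beta
alpha ∨ omicron = beta
beta ∨ beta = beta
omicron ∧ beta = omicron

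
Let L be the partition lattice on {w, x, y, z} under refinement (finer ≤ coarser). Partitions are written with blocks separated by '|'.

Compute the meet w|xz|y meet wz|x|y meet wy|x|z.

Common lower bounds of {w|xz|y, wz|x|y, wy|x|z}: w|x|y|z.
The greatest among these is w|x|y|z.

w|x|y|z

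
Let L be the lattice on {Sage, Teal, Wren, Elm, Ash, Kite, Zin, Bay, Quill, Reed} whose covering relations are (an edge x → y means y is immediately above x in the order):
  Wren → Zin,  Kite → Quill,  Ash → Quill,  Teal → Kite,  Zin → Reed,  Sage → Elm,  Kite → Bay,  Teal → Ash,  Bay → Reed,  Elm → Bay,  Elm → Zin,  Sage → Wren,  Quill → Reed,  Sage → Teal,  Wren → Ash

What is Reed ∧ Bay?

Common lower bounds of {Reed, Bay}: Bay, Elm, Kite, Sage, Teal.
The greatest among these is Bay.

Bay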